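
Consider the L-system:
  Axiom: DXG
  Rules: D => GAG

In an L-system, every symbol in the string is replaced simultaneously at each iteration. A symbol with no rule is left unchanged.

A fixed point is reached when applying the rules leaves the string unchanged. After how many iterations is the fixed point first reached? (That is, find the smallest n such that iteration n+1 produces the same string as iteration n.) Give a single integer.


Step 0: DXG
Step 1: GAGXG
Step 2: GAGXG  (unchanged — fixed point at step 1)

Answer: 1


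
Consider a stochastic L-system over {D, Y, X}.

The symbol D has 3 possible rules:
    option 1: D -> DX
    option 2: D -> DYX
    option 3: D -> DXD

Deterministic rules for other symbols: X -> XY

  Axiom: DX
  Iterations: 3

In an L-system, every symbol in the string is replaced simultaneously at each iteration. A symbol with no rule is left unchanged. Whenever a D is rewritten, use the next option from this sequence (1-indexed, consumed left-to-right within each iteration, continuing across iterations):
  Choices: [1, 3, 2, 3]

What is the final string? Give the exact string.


Answer: DYXXYDXDXYYXYYY

Derivation:
Step 0: DX
Step 1: DXXY  (used choices [1])
Step 2: DXDXYXYY  (used choices [3])
Step 3: DYXXYDXDXYYXYYY  (used choices [2, 3])


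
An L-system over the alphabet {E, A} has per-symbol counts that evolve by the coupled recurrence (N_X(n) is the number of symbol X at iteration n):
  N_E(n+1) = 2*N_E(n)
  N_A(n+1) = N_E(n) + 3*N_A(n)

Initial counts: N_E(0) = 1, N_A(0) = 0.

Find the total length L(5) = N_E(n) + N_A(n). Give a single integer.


Step 0: N_E=1, N_A=0, L=1
Step 1: N_E=2, N_A=1, L=3
Step 2: N_E=4, N_A=5, L=9
Step 3: N_E=8, N_A=19, L=27
Step 4: N_E=16, N_A=65, L=81
Step 5: N_E=32, N_A=211, L=243

Answer: 243


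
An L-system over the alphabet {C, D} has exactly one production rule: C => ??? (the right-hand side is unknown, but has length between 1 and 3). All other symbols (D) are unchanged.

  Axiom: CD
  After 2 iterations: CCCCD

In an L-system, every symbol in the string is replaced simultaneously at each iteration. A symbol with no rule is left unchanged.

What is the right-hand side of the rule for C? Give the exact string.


Answer: CC

Derivation:
Trying C => CC:
  Step 0: CD
  Step 1: CCD
  Step 2: CCCCD
Matches the given result.


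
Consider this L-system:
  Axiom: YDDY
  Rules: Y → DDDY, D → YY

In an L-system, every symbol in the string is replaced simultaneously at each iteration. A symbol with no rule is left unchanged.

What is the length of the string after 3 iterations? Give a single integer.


Answer: 108

Derivation:
Step 0: length = 4
Step 1: length = 12
Step 2: length = 36
Step 3: length = 108


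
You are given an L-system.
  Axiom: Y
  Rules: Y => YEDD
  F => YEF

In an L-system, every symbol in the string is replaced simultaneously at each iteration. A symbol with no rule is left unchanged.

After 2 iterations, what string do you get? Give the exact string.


Step 0: Y
Step 1: YEDD
Step 2: YEDDEDD

Answer: YEDDEDD


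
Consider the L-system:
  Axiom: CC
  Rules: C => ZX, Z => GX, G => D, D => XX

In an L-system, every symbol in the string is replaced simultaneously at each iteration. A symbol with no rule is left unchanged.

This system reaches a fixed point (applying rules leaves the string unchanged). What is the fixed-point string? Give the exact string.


Answer: XXXXXXXX

Derivation:
Step 0: CC
Step 1: ZXZX
Step 2: GXXGXX
Step 3: DXXDXX
Step 4: XXXXXXXX
Step 5: XXXXXXXX  (unchanged — fixed point at step 4)


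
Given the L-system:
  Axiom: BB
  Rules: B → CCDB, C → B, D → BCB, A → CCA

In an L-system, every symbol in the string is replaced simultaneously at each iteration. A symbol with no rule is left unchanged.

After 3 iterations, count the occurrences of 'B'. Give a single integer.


Answer: 20

Derivation:
Step 0: BB  (2 'B')
Step 1: CCDBCCDB  (2 'B')
Step 2: BBBCBCCDBBBBCBCCDB  (10 'B')
Step 3: CCDBCCDBCCDBBCCDBBBBCBCCDBCCDBCCDBCCDBBCCDBBBBCBCCDB  (20 'B')


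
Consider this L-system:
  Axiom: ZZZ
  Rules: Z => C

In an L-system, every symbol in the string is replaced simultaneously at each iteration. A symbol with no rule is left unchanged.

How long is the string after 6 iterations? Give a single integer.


Step 0: length = 3
Step 1: length = 3
Step 2: length = 3
Step 3: length = 3
Step 4: length = 3
Step 5: length = 3
Step 6: length = 3

Answer: 3


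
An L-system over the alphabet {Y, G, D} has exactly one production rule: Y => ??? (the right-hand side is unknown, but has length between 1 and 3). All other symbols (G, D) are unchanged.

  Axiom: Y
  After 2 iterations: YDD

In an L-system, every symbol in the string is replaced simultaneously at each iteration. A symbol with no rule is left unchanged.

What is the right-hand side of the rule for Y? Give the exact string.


Answer: YD

Derivation:
Trying Y => YD:
  Step 0: Y
  Step 1: YD
  Step 2: YDD
Matches the given result.


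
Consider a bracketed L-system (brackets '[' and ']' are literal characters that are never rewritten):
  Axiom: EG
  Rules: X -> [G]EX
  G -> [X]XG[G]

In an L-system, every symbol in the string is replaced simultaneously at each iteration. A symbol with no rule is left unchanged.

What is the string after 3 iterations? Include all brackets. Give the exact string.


Step 0: EG
Step 1: E[X]XG[G]
Step 2: E[[G]EX][G]EX[X]XG[G][[X]XG[G]]
Step 3: E[[[X]XG[G]]E[G]EX][[X]XG[G]]E[G]EX[[G]EX][G]EX[X]XG[G][[X]XG[G]][[[G]EX][G]EX[X]XG[G][[X]XG[G]]]

Answer: E[[[X]XG[G]]E[G]EX][[X]XG[G]]E[G]EX[[G]EX][G]EX[X]XG[G][[X]XG[G]][[[G]EX][G]EX[X]XG[G][[X]XG[G]]]


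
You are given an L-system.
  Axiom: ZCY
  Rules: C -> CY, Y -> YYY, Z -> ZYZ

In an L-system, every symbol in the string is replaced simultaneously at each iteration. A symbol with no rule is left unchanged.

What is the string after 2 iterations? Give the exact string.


Answer: ZYZYYYZYZCYYYYYYYYYYYYY

Derivation:
Step 0: ZCY
Step 1: ZYZCYYYY
Step 2: ZYZYYYZYZCYYYYYYYYYYYYY


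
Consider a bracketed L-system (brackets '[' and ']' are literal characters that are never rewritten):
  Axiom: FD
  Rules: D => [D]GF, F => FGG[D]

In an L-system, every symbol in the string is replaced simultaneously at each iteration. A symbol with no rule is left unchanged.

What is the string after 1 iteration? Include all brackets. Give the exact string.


Answer: FGG[D][D]GF

Derivation:
Step 0: FD
Step 1: FGG[D][D]GF


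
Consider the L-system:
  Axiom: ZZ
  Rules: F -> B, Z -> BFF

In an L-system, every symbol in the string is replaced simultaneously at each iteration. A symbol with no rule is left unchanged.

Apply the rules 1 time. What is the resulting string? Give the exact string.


Step 0: ZZ
Step 1: BFFBFF

Answer: BFFBFF


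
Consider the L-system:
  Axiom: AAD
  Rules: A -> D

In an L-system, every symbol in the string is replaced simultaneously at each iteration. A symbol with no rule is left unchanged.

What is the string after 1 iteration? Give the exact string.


Step 0: AAD
Step 1: DDD

Answer: DDD


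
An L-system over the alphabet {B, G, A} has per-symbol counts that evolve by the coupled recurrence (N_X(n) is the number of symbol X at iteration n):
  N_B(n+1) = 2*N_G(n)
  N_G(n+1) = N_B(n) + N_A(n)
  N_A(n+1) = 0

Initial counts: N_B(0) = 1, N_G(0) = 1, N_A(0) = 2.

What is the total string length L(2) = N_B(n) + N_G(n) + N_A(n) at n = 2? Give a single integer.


Answer: 8

Derivation:
Step 0: N_B=1, N_G=1, N_A=2, L=4
Step 1: N_B=2, N_G=3, N_A=0, L=5
Step 2: N_B=6, N_G=2, N_A=0, L=8


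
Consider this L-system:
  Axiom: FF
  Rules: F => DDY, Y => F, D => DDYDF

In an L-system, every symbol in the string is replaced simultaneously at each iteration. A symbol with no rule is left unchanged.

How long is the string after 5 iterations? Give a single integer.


Answer: 1142

Derivation:
Step 0: length = 2
Step 1: length = 6
Step 2: length = 22
Step 3: length = 82
Step 4: length = 306
Step 5: length = 1142


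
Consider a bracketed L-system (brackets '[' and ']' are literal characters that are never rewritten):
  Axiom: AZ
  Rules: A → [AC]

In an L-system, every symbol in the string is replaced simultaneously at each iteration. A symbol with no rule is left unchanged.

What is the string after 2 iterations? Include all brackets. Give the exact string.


Answer: [[AC]C]Z

Derivation:
Step 0: AZ
Step 1: [AC]Z
Step 2: [[AC]C]Z


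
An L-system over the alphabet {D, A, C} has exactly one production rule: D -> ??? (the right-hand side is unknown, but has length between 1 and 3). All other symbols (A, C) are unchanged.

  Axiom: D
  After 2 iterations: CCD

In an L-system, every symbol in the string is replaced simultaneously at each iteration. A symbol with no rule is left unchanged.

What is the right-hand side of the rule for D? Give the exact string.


Trying D -> CD:
  Step 0: D
  Step 1: CD
  Step 2: CCD
Matches the given result.

Answer: CD


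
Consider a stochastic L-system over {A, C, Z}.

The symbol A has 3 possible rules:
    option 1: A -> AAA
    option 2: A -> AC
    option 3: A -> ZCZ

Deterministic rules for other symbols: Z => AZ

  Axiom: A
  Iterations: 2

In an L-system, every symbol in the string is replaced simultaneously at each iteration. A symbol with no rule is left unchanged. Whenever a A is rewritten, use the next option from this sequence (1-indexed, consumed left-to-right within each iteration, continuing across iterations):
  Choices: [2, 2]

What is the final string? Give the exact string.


Answer: ACC

Derivation:
Step 0: A
Step 1: AC  (used choices [2])
Step 2: ACC  (used choices [2])


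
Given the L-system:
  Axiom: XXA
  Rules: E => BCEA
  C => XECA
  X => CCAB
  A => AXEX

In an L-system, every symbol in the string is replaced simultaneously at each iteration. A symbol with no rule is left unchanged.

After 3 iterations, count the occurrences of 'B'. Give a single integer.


Answer: 23

Derivation:
Step 0: XXA  (0 'B')
Step 1: CCABCCABAXEX  (2 'B')
Step 2: XECAXECAAXEXBXECAXECAAXEXBAXEXCCABBCEACCAB  (5 'B')
Step 3: CCABBCEAXECAAXEXCCABBCEAXECAAXEXAXEXCCABBCEACCABBCCABBCEAXECAAXEXCCABBCEAXECAAXEXAXEXCCABBCEACCABBAXEXCCABBCEACCABXECAXECAAXEXBBXECABCEAAXEXXECAXECAAXEXB  (23 'B')


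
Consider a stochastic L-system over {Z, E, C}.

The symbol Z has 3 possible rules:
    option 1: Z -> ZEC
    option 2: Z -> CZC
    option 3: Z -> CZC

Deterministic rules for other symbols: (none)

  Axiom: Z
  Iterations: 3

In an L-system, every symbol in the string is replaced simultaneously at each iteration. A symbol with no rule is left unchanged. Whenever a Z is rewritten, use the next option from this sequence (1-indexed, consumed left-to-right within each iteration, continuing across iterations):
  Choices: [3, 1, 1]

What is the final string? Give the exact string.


Answer: CZECECC

Derivation:
Step 0: Z
Step 1: CZC  (used choices [3])
Step 2: CZECC  (used choices [1])
Step 3: CZECECC  (used choices [1])


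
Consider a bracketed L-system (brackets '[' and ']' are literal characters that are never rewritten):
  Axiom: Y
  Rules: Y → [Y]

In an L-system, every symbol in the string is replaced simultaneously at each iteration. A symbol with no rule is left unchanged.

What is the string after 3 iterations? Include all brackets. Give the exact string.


Step 0: Y
Step 1: [Y]
Step 2: [[Y]]
Step 3: [[[Y]]]

Answer: [[[Y]]]


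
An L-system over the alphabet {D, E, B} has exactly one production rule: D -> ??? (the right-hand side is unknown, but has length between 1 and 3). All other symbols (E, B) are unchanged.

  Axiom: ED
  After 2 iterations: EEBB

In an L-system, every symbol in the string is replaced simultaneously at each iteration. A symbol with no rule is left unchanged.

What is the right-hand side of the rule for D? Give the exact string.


Trying D -> EBB:
  Step 0: ED
  Step 1: EEBB
  Step 2: EEBB
Matches the given result.

Answer: EBB


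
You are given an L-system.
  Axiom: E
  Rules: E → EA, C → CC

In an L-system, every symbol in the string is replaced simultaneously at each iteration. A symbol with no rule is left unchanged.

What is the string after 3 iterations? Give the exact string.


Step 0: E
Step 1: EA
Step 2: EAA
Step 3: EAAA

Answer: EAAA


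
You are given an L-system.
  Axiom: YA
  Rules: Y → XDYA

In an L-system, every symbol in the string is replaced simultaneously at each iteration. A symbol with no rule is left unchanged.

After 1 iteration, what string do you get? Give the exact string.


Answer: XDYAA

Derivation:
Step 0: YA
Step 1: XDYAA


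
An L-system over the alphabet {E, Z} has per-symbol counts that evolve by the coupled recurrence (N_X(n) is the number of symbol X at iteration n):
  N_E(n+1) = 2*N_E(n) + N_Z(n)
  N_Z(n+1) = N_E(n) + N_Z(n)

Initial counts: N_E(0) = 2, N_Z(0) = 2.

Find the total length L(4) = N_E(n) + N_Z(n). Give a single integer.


Step 0: N_E=2, N_Z=2, L=4
Step 1: N_E=6, N_Z=4, L=10
Step 2: N_E=16, N_Z=10, L=26
Step 3: N_E=42, N_Z=26, L=68
Step 4: N_E=110, N_Z=68, L=178

Answer: 178


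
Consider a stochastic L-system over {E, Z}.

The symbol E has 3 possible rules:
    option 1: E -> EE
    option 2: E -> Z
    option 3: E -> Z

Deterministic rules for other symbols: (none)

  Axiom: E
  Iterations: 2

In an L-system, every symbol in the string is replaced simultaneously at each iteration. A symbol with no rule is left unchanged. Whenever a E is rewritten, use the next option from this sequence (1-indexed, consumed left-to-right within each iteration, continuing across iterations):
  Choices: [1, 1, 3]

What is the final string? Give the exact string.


Answer: EEZ

Derivation:
Step 0: E
Step 1: EE  (used choices [1])
Step 2: EEZ  (used choices [1, 3])


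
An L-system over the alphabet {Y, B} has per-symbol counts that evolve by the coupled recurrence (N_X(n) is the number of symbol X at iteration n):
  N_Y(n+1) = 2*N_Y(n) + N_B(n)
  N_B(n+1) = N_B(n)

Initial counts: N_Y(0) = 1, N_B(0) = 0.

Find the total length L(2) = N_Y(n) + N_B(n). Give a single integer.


Step 0: N_Y=1, N_B=0, L=1
Step 1: N_Y=2, N_B=0, L=2
Step 2: N_Y=4, N_B=0, L=4

Answer: 4


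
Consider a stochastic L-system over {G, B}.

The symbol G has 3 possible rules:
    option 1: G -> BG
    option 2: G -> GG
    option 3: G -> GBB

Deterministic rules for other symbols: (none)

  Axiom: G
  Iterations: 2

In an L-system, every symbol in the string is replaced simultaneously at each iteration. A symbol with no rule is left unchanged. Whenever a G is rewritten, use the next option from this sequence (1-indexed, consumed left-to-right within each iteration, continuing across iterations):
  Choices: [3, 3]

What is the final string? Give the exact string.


Answer: GBBBB

Derivation:
Step 0: G
Step 1: GBB  (used choices [3])
Step 2: GBBBB  (used choices [3])


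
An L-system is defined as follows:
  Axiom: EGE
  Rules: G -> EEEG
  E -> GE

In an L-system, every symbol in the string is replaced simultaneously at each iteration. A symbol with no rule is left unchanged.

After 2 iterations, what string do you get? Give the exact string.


Step 0: EGE
Step 1: GEEEEGGE
Step 2: EEEGGEGEGEGEEEEGEEEGGE

Answer: EEEGGEGEGEGEEEEGEEEGGE


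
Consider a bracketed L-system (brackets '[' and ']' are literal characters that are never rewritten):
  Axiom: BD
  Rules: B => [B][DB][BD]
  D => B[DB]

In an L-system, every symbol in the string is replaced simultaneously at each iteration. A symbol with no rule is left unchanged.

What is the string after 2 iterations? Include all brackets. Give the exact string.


Step 0: BD
Step 1: [B][DB][BD]B[DB]
Step 2: [[B][DB][BD]][B[DB][B][DB][BD]][[B][DB][BD]B[DB]][B][DB][BD][B[DB][B][DB][BD]]

Answer: [[B][DB][BD]][B[DB][B][DB][BD]][[B][DB][BD]B[DB]][B][DB][BD][B[DB][B][DB][BD]]


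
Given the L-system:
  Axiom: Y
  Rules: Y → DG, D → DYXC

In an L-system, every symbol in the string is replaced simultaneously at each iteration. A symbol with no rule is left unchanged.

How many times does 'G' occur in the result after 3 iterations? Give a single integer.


Answer: 2

Derivation:
Step 0: Y  (0 'G')
Step 1: DG  (1 'G')
Step 2: DYXCG  (1 'G')
Step 3: DYXCDGXCG  (2 'G')


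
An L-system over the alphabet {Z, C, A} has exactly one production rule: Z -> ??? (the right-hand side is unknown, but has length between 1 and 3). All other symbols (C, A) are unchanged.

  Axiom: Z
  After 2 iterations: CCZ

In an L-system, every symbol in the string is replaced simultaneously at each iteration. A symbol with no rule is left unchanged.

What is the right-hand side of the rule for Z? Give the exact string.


Answer: CZ

Derivation:
Trying Z -> CZ:
  Step 0: Z
  Step 1: CZ
  Step 2: CCZ
Matches the given result.


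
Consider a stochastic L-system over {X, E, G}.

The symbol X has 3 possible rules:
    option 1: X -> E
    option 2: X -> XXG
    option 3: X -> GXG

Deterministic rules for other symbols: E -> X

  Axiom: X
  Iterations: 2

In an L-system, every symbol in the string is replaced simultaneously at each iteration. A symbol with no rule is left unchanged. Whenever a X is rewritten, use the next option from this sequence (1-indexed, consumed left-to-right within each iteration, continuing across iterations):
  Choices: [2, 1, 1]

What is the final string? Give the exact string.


Step 0: X
Step 1: XXG  (used choices [2])
Step 2: EEG  (used choices [1, 1])

Answer: EEG


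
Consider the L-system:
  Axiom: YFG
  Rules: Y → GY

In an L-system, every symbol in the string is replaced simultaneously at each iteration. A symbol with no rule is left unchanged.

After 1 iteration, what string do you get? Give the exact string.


Answer: GYFG

Derivation:
Step 0: YFG
Step 1: GYFG


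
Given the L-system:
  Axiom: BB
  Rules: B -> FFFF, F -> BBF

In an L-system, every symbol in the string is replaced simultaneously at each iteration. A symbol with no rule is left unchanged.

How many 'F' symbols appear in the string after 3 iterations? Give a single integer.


Step 0: BB  (0 'F')
Step 1: FFFFFFFF  (8 'F')
Step 2: BBFBBFBBFBBFBBFBBFBBFBBF  (8 'F')
Step 3: FFFFFFFFBBFFFFFFFFFBBFFFFFFFFFBBFFFFFFFFFBBFFFFFFFFFBBFFFFFFFFFBBFFFFFFFFFBBFFFFFFFFFBBF  (72 'F')

Answer: 72


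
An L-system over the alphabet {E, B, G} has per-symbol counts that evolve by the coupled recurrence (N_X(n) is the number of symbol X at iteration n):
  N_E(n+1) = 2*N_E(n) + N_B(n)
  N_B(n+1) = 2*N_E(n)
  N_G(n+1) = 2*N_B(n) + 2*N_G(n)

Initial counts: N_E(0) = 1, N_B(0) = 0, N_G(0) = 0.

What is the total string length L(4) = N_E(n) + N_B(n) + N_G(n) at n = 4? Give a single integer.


Answer: 132

Derivation:
Step 0: N_E=1, N_B=0, N_G=0, L=1
Step 1: N_E=2, N_B=2, N_G=0, L=4
Step 2: N_E=6, N_B=4, N_G=4, L=14
Step 3: N_E=16, N_B=12, N_G=16, L=44
Step 4: N_E=44, N_B=32, N_G=56, L=132


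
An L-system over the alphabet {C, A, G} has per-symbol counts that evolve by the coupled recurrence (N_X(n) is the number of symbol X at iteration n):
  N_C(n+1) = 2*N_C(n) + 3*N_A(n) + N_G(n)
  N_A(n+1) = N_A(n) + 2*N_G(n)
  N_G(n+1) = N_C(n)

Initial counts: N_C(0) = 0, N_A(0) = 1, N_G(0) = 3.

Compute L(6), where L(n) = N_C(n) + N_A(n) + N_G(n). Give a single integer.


Step 0: N_C=0, N_A=1, N_G=3, L=4
Step 1: N_C=6, N_A=7, N_G=0, L=13
Step 2: N_C=33, N_A=7, N_G=6, L=46
Step 3: N_C=93, N_A=19, N_G=33, L=145
Step 4: N_C=276, N_A=85, N_G=93, L=454
Step 5: N_C=900, N_A=271, N_G=276, L=1447
Step 6: N_C=2889, N_A=823, N_G=900, L=4612

Answer: 4612


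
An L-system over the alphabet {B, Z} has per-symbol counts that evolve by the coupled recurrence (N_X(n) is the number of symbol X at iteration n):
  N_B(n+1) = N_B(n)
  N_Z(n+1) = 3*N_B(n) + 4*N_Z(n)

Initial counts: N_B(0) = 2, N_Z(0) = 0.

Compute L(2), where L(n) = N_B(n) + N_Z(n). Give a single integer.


Step 0: N_B=2, N_Z=0, L=2
Step 1: N_B=2, N_Z=6, L=8
Step 2: N_B=2, N_Z=30, L=32

Answer: 32


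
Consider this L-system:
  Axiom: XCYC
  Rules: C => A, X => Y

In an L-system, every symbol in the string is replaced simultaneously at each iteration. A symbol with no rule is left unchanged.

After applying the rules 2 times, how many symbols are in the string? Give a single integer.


Answer: 4

Derivation:
Step 0: length = 4
Step 1: length = 4
Step 2: length = 4


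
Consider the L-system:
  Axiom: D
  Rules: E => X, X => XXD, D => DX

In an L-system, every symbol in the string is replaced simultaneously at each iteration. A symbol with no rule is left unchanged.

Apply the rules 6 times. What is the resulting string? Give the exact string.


Answer: DXXXDXXDXXDDXXXDXXDDXXXDXXDDXDXXXDXXDXXDDXXXDXXDDXDXXXDXXDXXDDXXXDXXDDXDXXXDDXXXDXXDXXDDXXXDXXDDXXXDXXDDXDXXXDXXDXXDDXXXDXXDDXDXXXDDXXXDXXDXXDDXXXDXXDDXXXDXXDDXDXXXDXXDXXDDXXXDXXDDXDXXXDDXXXDXXDXXDDXDXXXDXXDXXDDXXXDXXDDXXXDXXDDXDXXXD

Derivation:
Step 0: D
Step 1: DX
Step 2: DXXXD
Step 3: DXXXDXXDXXDDX
Step 4: DXXXDXXDXXDDXXXDXXDDXXXDXXDDXDXXXD
Step 5: DXXXDXXDXXDDXXXDXXDDXXXDXXDDXDXXXDXXDXXDDXXXDXXDDXDXXXDXXDXXDDXXXDXXDDXDXXXDDXXXDXXDXXDDX
Step 6: DXXXDXXDXXDDXXXDXXDDXXXDXXDDXDXXXDXXDXXDDXXXDXXDDXDXXXDXXDXXDDXXXDXXDDXDXXXDDXXXDXXDXXDDXXXDXXDDXXXDXXDDXDXXXDXXDXXDDXXXDXXDDXDXXXDDXXXDXXDXXDDXXXDXXDDXXXDXXDDXDXXXDXXDXXDDXXXDXXDDXDXXXDDXXXDXXDXXDDXDXXXDXXDXXDDXXXDXXDDXXXDXXDDXDXXXD


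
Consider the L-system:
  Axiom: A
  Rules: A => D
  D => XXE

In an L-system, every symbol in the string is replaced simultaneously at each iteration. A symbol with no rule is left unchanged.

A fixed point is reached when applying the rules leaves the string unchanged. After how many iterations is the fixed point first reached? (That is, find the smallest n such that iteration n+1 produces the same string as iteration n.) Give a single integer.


Answer: 2

Derivation:
Step 0: A
Step 1: D
Step 2: XXE
Step 3: XXE  (unchanged — fixed point at step 2)


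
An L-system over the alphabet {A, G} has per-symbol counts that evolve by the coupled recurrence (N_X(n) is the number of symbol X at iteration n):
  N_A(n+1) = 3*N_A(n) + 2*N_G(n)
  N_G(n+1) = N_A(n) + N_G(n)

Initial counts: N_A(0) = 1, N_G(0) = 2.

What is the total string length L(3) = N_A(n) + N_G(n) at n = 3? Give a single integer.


Step 0: N_A=1, N_G=2, L=3
Step 1: N_A=7, N_G=3, L=10
Step 2: N_A=27, N_G=10, L=37
Step 3: N_A=101, N_G=37, L=138

Answer: 138


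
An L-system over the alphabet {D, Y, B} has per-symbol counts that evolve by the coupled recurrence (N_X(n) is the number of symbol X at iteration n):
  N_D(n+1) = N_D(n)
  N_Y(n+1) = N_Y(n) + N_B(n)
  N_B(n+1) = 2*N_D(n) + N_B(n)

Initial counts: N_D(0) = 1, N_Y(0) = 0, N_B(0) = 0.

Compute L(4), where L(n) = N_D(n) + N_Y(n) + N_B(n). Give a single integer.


Step 0: N_D=1, N_Y=0, N_B=0, L=1
Step 1: N_D=1, N_Y=0, N_B=2, L=3
Step 2: N_D=1, N_Y=2, N_B=4, L=7
Step 3: N_D=1, N_Y=6, N_B=6, L=13
Step 4: N_D=1, N_Y=12, N_B=8, L=21

Answer: 21


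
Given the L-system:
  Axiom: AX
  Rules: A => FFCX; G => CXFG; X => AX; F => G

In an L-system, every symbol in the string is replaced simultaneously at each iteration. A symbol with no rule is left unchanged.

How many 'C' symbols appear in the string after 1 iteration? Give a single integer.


Answer: 1

Derivation:
Step 0: AX  (0 'C')
Step 1: FFCXAX  (1 'C')


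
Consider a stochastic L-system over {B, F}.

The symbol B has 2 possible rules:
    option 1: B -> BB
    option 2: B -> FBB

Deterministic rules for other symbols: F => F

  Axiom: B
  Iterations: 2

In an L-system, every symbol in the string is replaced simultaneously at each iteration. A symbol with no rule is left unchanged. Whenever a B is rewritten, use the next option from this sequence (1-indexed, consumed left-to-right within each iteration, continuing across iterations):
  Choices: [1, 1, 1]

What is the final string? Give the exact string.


Answer: BBBB

Derivation:
Step 0: B
Step 1: BB  (used choices [1])
Step 2: BBBB  (used choices [1, 1])


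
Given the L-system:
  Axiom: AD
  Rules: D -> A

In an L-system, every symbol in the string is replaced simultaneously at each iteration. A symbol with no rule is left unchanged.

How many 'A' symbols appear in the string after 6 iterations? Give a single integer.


Answer: 2

Derivation:
Step 0: AD  (1 'A')
Step 1: AA  (2 'A')
Step 2: AA  (2 'A')
Step 3: AA  (2 'A')
Step 4: AA  (2 'A')
Step 5: AA  (2 'A')
Step 6: AA  (2 'A')


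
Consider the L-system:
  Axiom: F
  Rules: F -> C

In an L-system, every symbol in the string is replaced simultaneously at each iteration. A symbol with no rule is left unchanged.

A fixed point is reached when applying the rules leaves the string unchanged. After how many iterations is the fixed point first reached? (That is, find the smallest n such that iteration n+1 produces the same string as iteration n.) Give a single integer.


Answer: 1

Derivation:
Step 0: F
Step 1: C
Step 2: C  (unchanged — fixed point at step 1)


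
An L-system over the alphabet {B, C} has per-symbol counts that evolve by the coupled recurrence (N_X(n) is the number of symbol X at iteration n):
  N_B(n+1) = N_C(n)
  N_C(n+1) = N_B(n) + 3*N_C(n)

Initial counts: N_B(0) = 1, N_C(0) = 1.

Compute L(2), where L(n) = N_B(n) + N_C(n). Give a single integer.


Step 0: N_B=1, N_C=1, L=2
Step 1: N_B=1, N_C=4, L=5
Step 2: N_B=4, N_C=13, L=17

Answer: 17


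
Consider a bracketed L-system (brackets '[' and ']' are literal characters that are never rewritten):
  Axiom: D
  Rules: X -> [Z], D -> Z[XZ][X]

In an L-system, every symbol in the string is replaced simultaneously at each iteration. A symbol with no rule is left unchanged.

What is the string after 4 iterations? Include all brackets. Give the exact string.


Answer: Z[[Z]Z][[Z]]

Derivation:
Step 0: D
Step 1: Z[XZ][X]
Step 2: Z[[Z]Z][[Z]]
Step 3: Z[[Z]Z][[Z]]
Step 4: Z[[Z]Z][[Z]]


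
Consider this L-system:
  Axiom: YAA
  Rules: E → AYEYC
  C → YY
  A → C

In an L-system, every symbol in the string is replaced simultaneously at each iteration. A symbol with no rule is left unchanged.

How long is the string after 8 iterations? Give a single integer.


Answer: 5

Derivation:
Step 0: length = 3
Step 1: length = 3
Step 2: length = 5
Step 3: length = 5
Step 4: length = 5
Step 5: length = 5
Step 6: length = 5
Step 7: length = 5
Step 8: length = 5


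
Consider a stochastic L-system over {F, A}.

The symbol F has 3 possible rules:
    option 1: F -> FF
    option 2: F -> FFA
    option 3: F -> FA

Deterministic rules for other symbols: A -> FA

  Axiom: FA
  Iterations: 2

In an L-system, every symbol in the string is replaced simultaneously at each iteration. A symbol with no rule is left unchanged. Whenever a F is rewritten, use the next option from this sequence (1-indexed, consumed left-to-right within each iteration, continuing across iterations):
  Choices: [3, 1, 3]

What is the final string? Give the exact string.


Step 0: FA
Step 1: FAFA  (used choices [3])
Step 2: FFFAFAFA  (used choices [1, 3])

Answer: FFFAFAFA


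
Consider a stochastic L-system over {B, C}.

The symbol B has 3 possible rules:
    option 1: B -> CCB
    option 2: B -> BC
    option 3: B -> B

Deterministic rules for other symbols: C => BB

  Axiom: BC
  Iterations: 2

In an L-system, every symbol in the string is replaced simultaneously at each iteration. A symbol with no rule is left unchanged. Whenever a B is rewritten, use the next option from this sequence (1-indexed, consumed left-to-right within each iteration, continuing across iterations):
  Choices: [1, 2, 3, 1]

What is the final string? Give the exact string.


Answer: BBBBBCBCCB

Derivation:
Step 0: BC
Step 1: CCBBB  (used choices [1])
Step 2: BBBBBCBCCB  (used choices [2, 3, 1])


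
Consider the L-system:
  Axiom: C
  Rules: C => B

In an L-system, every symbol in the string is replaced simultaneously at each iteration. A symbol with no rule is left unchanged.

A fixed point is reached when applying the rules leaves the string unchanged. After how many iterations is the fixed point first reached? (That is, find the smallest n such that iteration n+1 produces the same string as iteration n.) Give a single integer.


Step 0: C
Step 1: B
Step 2: B  (unchanged — fixed point at step 1)

Answer: 1


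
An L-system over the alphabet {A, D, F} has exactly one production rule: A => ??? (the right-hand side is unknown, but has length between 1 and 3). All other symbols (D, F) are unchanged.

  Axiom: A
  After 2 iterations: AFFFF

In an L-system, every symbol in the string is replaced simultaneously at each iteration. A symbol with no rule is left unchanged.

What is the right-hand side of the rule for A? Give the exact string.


Answer: AFF

Derivation:
Trying A => AFF:
  Step 0: A
  Step 1: AFF
  Step 2: AFFFF
Matches the given result.


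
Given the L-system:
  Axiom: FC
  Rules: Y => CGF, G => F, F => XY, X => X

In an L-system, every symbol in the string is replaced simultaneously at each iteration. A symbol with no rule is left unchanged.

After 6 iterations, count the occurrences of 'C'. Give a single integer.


Answer: 5

Derivation:
Step 0: FC  (1 'C')
Step 1: XYC  (1 'C')
Step 2: XCGFC  (2 'C')
Step 3: XCFXYC  (2 'C')
Step 4: XCXYXCGFC  (3 'C')
Step 5: XCXCGFXCFXYC  (4 'C')
Step 6: XCXCFXYXCXYXCGFC  (5 'C')


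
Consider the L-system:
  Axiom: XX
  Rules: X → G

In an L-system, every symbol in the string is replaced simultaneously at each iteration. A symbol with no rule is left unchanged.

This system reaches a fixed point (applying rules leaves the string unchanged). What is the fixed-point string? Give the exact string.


Step 0: XX
Step 1: GG
Step 2: GG  (unchanged — fixed point at step 1)

Answer: GG


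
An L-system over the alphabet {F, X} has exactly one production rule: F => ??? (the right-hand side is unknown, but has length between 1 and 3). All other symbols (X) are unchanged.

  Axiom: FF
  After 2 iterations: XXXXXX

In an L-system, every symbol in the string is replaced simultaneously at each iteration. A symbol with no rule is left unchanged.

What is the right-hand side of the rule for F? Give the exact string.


Trying F => XXX:
  Step 0: FF
  Step 1: XXXXXX
  Step 2: XXXXXX
Matches the given result.

Answer: XXX


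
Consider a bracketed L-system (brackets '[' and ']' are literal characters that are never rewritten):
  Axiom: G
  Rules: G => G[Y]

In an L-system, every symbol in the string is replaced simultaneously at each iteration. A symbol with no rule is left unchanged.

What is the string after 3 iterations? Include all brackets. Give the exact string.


Step 0: G
Step 1: G[Y]
Step 2: G[Y][Y]
Step 3: G[Y][Y][Y]

Answer: G[Y][Y][Y]


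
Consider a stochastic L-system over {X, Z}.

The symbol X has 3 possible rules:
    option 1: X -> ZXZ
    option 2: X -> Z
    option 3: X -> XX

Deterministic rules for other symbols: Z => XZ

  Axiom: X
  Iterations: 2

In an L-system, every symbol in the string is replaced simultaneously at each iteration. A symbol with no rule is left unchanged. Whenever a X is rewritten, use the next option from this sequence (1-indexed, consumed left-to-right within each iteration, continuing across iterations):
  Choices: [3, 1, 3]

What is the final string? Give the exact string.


Step 0: X
Step 1: XX  (used choices [3])
Step 2: ZXZXX  (used choices [1, 3])

Answer: ZXZXX


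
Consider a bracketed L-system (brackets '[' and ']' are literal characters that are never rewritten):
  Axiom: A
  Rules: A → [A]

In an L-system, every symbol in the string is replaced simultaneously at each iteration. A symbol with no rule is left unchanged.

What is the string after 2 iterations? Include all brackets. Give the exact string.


Answer: [[A]]

Derivation:
Step 0: A
Step 1: [A]
Step 2: [[A]]


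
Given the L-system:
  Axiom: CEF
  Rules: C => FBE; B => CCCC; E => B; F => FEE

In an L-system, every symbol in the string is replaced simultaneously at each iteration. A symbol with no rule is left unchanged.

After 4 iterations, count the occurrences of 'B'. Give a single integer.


Step 0: CEF  (0 'B')
Step 1: FBEBFEE  (2 'B')
Step 2: FEECCCCBCCCCFEEBB  (3 'B')
Step 3: FEEBBFBEFBEFBEFBECCCCFBEFBEFBEFBEFEEBBCCCCCCCC  (12 'B')
Step 4: FEEBBCCCCCCCCFEECCCCBFEECCCCBFEECCCCBFEECCCCBFBEFBEFBEFBEFEECCCCBFEECCCCBFEECCCCBFEECCCCBFEEBBCCCCCCCCFBEFBEFBEFBEFBEFBEFBEFBE  (24 'B')

Answer: 24


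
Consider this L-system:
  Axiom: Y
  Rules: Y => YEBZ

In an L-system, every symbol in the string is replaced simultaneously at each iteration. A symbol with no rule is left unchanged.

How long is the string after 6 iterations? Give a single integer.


Step 0: length = 1
Step 1: length = 4
Step 2: length = 7
Step 3: length = 10
Step 4: length = 13
Step 5: length = 16
Step 6: length = 19

Answer: 19


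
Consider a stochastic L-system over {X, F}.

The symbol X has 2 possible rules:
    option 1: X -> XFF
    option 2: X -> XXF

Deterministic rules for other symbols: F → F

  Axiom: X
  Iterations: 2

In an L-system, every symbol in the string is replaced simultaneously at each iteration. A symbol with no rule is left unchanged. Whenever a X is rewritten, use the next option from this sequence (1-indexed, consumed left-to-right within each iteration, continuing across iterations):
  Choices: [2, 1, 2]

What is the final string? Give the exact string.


Answer: XFFXXFF

Derivation:
Step 0: X
Step 1: XXF  (used choices [2])
Step 2: XFFXXFF  (used choices [1, 2])


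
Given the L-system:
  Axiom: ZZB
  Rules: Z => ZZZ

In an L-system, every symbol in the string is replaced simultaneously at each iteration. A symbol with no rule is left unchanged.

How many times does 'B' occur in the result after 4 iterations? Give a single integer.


Step 0: ZZB  (1 'B')
Step 1: ZZZZZZB  (1 'B')
Step 2: ZZZZZZZZZZZZZZZZZZB  (1 'B')
Step 3: ZZZZZZZZZZZZZZZZZZZZZZZZZZZZZZZZZZZZZZZZZZZZZZZZZZZZZZB  (1 'B')
Step 4: ZZZZZZZZZZZZZZZZZZZZZZZZZZZZZZZZZZZZZZZZZZZZZZZZZZZZZZZZZZZZZZZZZZZZZZZZZZZZZZZZZZZZZZZZZZZZZZZZZZZZZZZZZZZZZZZZZZZZZZZZZZZZZZZZZZZZZZZZZZZZZZZZZZZZZZZZZZZZZZZZZZB  (1 'B')

Answer: 1


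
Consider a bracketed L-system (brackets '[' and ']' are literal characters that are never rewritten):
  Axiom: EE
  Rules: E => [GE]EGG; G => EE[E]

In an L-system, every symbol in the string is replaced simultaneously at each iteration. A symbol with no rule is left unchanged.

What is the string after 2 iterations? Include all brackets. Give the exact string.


Step 0: EE
Step 1: [GE]EGG[GE]EGG
Step 2: [EE[E][GE]EGG][GE]EGGEE[E]EE[E][EE[E][GE]EGG][GE]EGGEE[E]EE[E]

Answer: [EE[E][GE]EGG][GE]EGGEE[E]EE[E][EE[E][GE]EGG][GE]EGGEE[E]EE[E]


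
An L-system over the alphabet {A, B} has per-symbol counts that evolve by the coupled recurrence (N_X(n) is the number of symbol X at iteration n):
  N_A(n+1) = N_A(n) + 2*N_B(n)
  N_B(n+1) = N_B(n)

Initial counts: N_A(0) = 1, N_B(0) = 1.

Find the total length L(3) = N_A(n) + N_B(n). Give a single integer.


Step 0: N_A=1, N_B=1, L=2
Step 1: N_A=3, N_B=1, L=4
Step 2: N_A=5, N_B=1, L=6
Step 3: N_A=7, N_B=1, L=8

Answer: 8


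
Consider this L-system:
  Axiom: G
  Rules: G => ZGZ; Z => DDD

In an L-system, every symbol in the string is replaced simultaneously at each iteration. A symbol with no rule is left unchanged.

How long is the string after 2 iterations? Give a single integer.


Step 0: length = 1
Step 1: length = 3
Step 2: length = 9

Answer: 9


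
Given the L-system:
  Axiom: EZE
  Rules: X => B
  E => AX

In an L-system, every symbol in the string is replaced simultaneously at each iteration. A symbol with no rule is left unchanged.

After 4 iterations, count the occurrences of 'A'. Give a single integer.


Answer: 2

Derivation:
Step 0: EZE  (0 'A')
Step 1: AXZAX  (2 'A')
Step 2: ABZAB  (2 'A')
Step 3: ABZAB  (2 'A')
Step 4: ABZAB  (2 'A')


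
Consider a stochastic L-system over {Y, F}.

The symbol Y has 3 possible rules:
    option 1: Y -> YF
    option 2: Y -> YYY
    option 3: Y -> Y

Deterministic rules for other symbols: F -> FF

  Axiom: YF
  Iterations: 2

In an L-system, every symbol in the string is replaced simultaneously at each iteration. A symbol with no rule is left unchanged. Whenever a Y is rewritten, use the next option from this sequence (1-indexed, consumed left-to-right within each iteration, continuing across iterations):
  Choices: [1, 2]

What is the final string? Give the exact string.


Step 0: YF
Step 1: YFFF  (used choices [1])
Step 2: YYYFFFFFF  (used choices [2])

Answer: YYYFFFFFF


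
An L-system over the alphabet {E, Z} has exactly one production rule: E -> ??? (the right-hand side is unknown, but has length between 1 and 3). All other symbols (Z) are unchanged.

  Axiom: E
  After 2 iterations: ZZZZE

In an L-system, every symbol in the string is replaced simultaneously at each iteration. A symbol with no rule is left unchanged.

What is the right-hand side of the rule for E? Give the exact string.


Answer: ZZE

Derivation:
Trying E -> ZZE:
  Step 0: E
  Step 1: ZZE
  Step 2: ZZZZE
Matches the given result.


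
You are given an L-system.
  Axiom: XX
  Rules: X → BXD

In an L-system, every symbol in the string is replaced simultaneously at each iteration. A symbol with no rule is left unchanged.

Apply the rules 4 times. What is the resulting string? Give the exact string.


Answer: BBBBXDDDDBBBBXDDDD

Derivation:
Step 0: XX
Step 1: BXDBXD
Step 2: BBXDDBBXDD
Step 3: BBBXDDDBBBXDDD
Step 4: BBBBXDDDDBBBBXDDDD


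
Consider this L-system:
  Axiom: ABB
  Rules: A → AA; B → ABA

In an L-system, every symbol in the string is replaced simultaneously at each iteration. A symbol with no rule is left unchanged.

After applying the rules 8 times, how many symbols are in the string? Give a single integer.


Step 0: length = 3
Step 1: length = 8
Step 2: length = 18
Step 3: length = 38
Step 4: length = 78
Step 5: length = 158
Step 6: length = 318
Step 7: length = 638
Step 8: length = 1278

Answer: 1278


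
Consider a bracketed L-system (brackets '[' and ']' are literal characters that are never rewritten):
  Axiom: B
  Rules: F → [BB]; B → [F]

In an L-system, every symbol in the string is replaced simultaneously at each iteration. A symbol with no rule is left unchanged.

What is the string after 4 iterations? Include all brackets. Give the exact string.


Step 0: B
Step 1: [F]
Step 2: [[BB]]
Step 3: [[[F][F]]]
Step 4: [[[[BB]][[BB]]]]

Answer: [[[[BB]][[BB]]]]


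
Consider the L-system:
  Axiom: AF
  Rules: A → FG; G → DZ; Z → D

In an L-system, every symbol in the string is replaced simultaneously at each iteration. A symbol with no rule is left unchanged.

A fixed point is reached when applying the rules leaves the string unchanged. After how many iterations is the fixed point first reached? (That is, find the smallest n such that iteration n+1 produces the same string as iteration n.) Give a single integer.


Step 0: AF
Step 1: FGF
Step 2: FDZF
Step 3: FDDF
Step 4: FDDF  (unchanged — fixed point at step 3)

Answer: 3


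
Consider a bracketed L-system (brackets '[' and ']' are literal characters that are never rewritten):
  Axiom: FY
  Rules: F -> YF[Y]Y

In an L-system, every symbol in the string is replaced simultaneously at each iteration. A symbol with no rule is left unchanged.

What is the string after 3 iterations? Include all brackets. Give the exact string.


Answer: YYYF[Y]Y[Y]Y[Y]YY

Derivation:
Step 0: FY
Step 1: YF[Y]YY
Step 2: YYF[Y]Y[Y]YY
Step 3: YYYF[Y]Y[Y]Y[Y]YY


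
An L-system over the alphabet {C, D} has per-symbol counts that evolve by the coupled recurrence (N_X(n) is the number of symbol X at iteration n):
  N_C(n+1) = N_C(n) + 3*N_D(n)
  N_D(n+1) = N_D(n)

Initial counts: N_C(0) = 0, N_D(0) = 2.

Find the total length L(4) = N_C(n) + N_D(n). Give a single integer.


Answer: 26

Derivation:
Step 0: N_C=0, N_D=2, L=2
Step 1: N_C=6, N_D=2, L=8
Step 2: N_C=12, N_D=2, L=14
Step 3: N_C=18, N_D=2, L=20
Step 4: N_C=24, N_D=2, L=26


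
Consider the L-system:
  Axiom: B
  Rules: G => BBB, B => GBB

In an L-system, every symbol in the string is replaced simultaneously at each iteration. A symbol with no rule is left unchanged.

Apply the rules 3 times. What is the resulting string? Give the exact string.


Step 0: B
Step 1: GBB
Step 2: BBBGBBGBB
Step 3: GBBGBBGBBBBBGBBGBBBBBGBBGBB

Answer: GBBGBBGBBBBBGBBGBBBBBGBBGBB
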